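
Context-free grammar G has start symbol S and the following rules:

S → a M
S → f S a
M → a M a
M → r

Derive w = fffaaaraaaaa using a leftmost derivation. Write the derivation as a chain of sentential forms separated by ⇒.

S ⇒ fSa ⇒ ffSaa ⇒ fffSaaa ⇒ fffaMaaa ⇒ fffaaMaaaa ⇒ fffaaaMaaaaa ⇒ fffaaaraaaaa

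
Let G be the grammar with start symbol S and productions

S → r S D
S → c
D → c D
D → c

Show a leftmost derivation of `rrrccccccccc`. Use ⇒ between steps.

S ⇒ rSD   [S → r S D]
rSD ⇒ rrSDD   [S → r S D]
rrSDD ⇒ rrrSDDD   [S → r S D]
rrrSDDD ⇒ rrrcDDD   [S → c]
rrrcDDD ⇒ rrrccDDD   [D → c D]
rrrccDDD ⇒ rrrcccDDD   [D → c D]
rrrcccDDD ⇒ rrrccccDDD   [D → c D]
rrrccccDDD ⇒ rrrcccccDDD   [D → c D]
rrrcccccDDD ⇒ rrrccccccDDD   [D → c D]
rrrccccccDDD ⇒ rrrcccccccDD   [D → c]
rrrcccccccDD ⇒ rrrccccccccD   [D → c]
rrrccccccccD ⇒ rrrccccccccc   [D → c]

S ⇒ rSD ⇒ rrSDD ⇒ rrrSDDD ⇒ rrrcDDD ⇒ rrrccDDD ⇒ rrrcccDDD ⇒ rrrccccDDD ⇒ rrrcccccDDD ⇒ rrrccccccDDD ⇒ rrrcccccccDD ⇒ rrrccccccccD ⇒ rrrccccccccc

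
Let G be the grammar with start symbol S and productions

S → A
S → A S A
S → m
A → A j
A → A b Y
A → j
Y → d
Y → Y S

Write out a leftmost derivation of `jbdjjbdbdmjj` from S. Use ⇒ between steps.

S ⇒ ASA ⇒ AjSA ⇒ AbYjSA ⇒ jbYjSA ⇒ jbdjSA ⇒ jbdjASAA ⇒ jbdjAbYSAA ⇒ jbdjAbYbYSAA ⇒ jbdjjbYbYSAA ⇒ jbdjjbdbYSAA ⇒ jbdjjbdbdSAA ⇒ jbdjjbdbdmAA ⇒ jbdjjbdbdmjA ⇒ jbdjjbdbdmjj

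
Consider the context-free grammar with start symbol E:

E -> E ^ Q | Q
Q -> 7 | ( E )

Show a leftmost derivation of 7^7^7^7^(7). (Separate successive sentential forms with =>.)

E => E^Q   [E -> E ^ Q]
E^Q => E^Q^Q   [E -> E ^ Q]
E^Q^Q => E^Q^Q^Q   [E -> E ^ Q]
E^Q^Q^Q => E^Q^Q^Q^Q   [E -> E ^ Q]
E^Q^Q^Q^Q => Q^Q^Q^Q^Q   [E -> Q]
Q^Q^Q^Q^Q => 7^Q^Q^Q^Q   [Q -> 7]
7^Q^Q^Q^Q => 7^7^Q^Q^Q   [Q -> 7]
7^7^Q^Q^Q => 7^7^7^Q^Q   [Q -> 7]
7^7^7^Q^Q => 7^7^7^7^Q   [Q -> 7]
7^7^7^7^Q => 7^7^7^7^(E)   [Q -> ( E )]
7^7^7^7^(E) => 7^7^7^7^(Q)   [E -> Q]
7^7^7^7^(Q) => 7^7^7^7^(7)   [Q -> 7]

E => E^Q => E^Q^Q => E^Q^Q^Q => E^Q^Q^Q^Q => Q^Q^Q^Q^Q => 7^Q^Q^Q^Q => 7^7^Q^Q^Q => 7^7^7^Q^Q => 7^7^7^7^Q => 7^7^7^7^(E) => 7^7^7^7^(Q) => 7^7^7^7^(7)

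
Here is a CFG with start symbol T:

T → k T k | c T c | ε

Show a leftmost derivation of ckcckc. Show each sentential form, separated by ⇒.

T⇒cTc⇒ckTkc⇒ckcTckc⇒ckcckc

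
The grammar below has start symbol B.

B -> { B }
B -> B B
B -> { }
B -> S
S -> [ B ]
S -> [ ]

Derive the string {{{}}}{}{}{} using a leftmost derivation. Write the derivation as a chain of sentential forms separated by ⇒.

B ⇒ BB ⇒ BBB ⇒ BBBB ⇒ {B}BBB ⇒ {{B}}BBB ⇒ {{{}}}BBB ⇒ {{{}}}{}BB ⇒ {{{}}}{}{}B ⇒ {{{}}}{}{}{}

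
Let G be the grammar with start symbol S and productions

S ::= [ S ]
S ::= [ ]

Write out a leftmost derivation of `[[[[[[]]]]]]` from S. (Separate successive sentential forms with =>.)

S=>[S]=>[[S]]=>[[[S]]]=>[[[[S]]]]=>[[[[[S]]]]]=>[[[[[[]]]]]]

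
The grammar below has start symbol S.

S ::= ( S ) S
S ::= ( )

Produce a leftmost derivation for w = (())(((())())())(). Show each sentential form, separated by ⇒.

S ⇒ (S)S ⇒ (())S ⇒ (())(S)S ⇒ (())((S)S)S ⇒ (())(((S)S)S)S ⇒ (())(((())S)S)S ⇒ (())(((())())S)S ⇒ (())(((())())())S ⇒ (())(((())())())()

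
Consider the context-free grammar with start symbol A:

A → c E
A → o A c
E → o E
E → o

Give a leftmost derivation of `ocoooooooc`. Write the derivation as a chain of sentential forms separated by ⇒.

A ⇒ oAc   [A → o A c]
oAc ⇒ ocEc   [A → c E]
ocEc ⇒ ocoEc   [E → o E]
ocoEc ⇒ ocooEc   [E → o E]
ocooEc ⇒ ocoooEc   [E → o E]
ocoooEc ⇒ ocooooEc   [E → o E]
ocooooEc ⇒ ocoooooEc   [E → o E]
ocoooooEc ⇒ ocooooooEc   [E → o E]
ocooooooEc ⇒ ocoooooooc   [E → o]

A⇒oAc⇒ocEc⇒ocoEc⇒ocooEc⇒ocoooEc⇒ocooooEc⇒ocoooooEc⇒ocooooooEc⇒ocoooooooc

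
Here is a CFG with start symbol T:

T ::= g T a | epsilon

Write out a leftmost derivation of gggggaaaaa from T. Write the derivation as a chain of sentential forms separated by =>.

T => gTa => ggTaa => gggTaaa => ggggTaaaa => gggggTaaaaa => gggggaaaaa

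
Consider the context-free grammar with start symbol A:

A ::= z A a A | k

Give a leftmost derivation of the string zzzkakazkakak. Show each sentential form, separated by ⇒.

A ⇒ zAaA   [A ::= z A a A]
zAaA ⇒ zzAaAaA   [A ::= z A a A]
zzAaAaA ⇒ zzzAaAaAaA   [A ::= z A a A]
zzzAaAaAaA ⇒ zzzkaAaAaA   [A ::= k]
zzzkaAaAaA ⇒ zzzkakaAaA   [A ::= k]
zzzkakaAaA ⇒ zzzkakazAaAaA   [A ::= z A a A]
zzzkakazAaAaA ⇒ zzzkakazkaAaA   [A ::= k]
zzzkakazkaAaA ⇒ zzzkakazkakaA   [A ::= k]
zzzkakazkakaA ⇒ zzzkakazkakak   [A ::= k]

A⇒zAaA⇒zzAaAaA⇒zzzAaAaAaA⇒zzzkaAaAaA⇒zzzkakaAaA⇒zzzkakazAaAaA⇒zzzkakazkaAaA⇒zzzkakazkakaA⇒zzzkakazkakak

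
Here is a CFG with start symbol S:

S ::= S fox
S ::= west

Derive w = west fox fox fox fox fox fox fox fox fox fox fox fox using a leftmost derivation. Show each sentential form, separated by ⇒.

S ⇒ S fox ⇒ S fox fox ⇒ S fox fox fox ⇒ S fox fox fox fox ⇒ S fox fox fox fox fox ⇒ S fox fox fox fox fox fox ⇒ S fox fox fox fox fox fox fox ⇒ S fox fox fox fox fox fox fox fox ⇒ S fox fox fox fox fox fox fox fox fox ⇒ S fox fox fox fox fox fox fox fox fox fox ⇒ S fox fox fox fox fox fox fox fox fox fox fox ⇒ S fox fox fox fox fox fox fox fox fox fox fox fox ⇒ west fox fox fox fox fox fox fox fox fox fox fox fox

S ⇒ S fox   [S ::= S fox]
S fox ⇒ S fox fox   [S ::= S fox]
S fox fox ⇒ S fox fox fox   [S ::= S fox]
S fox fox fox ⇒ S fox fox fox fox   [S ::= S fox]
S fox fox fox fox ⇒ S fox fox fox fox fox   [S ::= S fox]
S fox fox fox fox fox ⇒ S fox fox fox fox fox fox   [S ::= S fox]
S fox fox fox fox fox fox ⇒ S fox fox fox fox fox fox fox   [S ::= S fox]
S fox fox fox fox fox fox fox ⇒ S fox fox fox fox fox fox fox fox   [S ::= S fox]
S fox fox fox fox fox fox fox fox ⇒ S fox fox fox fox fox fox fox fox fox   [S ::= S fox]
S fox fox fox fox fox fox fox fox fox ⇒ S fox fox fox fox fox fox fox fox fox fox   [S ::= S fox]
S fox fox fox fox fox fox fox fox fox fox ⇒ S fox fox fox fox fox fox fox fox fox fox fox   [S ::= S fox]
S fox fox fox fox fox fox fox fox fox fox fox ⇒ S fox fox fox fox fox fox fox fox fox fox fox fox   [S ::= S fox]
S fox fox fox fox fox fox fox fox fox fox fox fox ⇒ west fox fox fox fox fox fox fox fox fox fox fox fox   [S ::= west]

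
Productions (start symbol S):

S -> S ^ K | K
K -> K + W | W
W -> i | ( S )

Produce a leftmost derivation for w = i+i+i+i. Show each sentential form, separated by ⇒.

S ⇒ K   [S -> K]
K ⇒ K+W   [K -> K + W]
K+W ⇒ K+W+W   [K -> K + W]
K+W+W ⇒ K+W+W+W   [K -> K + W]
K+W+W+W ⇒ W+W+W+W   [K -> W]
W+W+W+W ⇒ i+W+W+W   [W -> i]
i+W+W+W ⇒ i+i+W+W   [W -> i]
i+i+W+W ⇒ i+i+i+W   [W -> i]
i+i+i+W ⇒ i+i+i+i   [W -> i]

S ⇒ K ⇒ K+W ⇒ K+W+W ⇒ K+W+W+W ⇒ W+W+W+W ⇒ i+W+W+W ⇒ i+i+W+W ⇒ i+i+i+W ⇒ i+i+i+i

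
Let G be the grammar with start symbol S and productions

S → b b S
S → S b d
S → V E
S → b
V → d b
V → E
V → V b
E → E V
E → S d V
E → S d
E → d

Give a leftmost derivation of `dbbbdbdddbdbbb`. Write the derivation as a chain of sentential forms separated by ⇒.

S ⇒ VE   [S → V E]
VE ⇒ dbE   [V → d b]
dbE ⇒ dbEV   [E → E V]
dbEV ⇒ dbSdVV   [E → S d V]
dbSdVV ⇒ dbSbddVV   [S → S b d]
dbSbddVV ⇒ dbSbdbddVV   [S → S b d]
dbSbdbddVV ⇒ dbbbdbddVV   [S → b]
dbbbdbddVV ⇒ dbbbdbdddbV   [V → d b]
dbbbdbdddbV ⇒ dbbbdbdddbVb   [V → V b]
dbbbdbdddbVb ⇒ dbbbdbdddbVbb   [V → V b]
dbbbdbdddbVbb ⇒ dbbbdbdddbdbbb   [V → d b]

S ⇒ VE ⇒ dbE ⇒ dbEV ⇒ dbSdVV ⇒ dbSbddVV ⇒ dbSbdbddVV ⇒ dbbbdbddVV ⇒ dbbbdbdddbV ⇒ dbbbdbdddbVb ⇒ dbbbdbdddbVbb ⇒ dbbbdbdddbdbbb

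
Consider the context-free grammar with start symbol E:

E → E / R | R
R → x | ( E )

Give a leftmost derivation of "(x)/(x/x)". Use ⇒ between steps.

E ⇒ E/R   [E → E / R]
E/R ⇒ R/R   [E → R]
R/R ⇒ (E)/R   [R → ( E )]
(E)/R ⇒ (R)/R   [E → R]
(R)/R ⇒ (x)/R   [R → x]
(x)/R ⇒ (x)/(E)   [R → ( E )]
(x)/(E) ⇒ (x)/(E/R)   [E → E / R]
(x)/(E/R) ⇒ (x)/(R/R)   [E → R]
(x)/(R/R) ⇒ (x)/(x/R)   [R → x]
(x)/(x/R) ⇒ (x)/(x/x)   [R → x]

E ⇒ E/R ⇒ R/R ⇒ (E)/R ⇒ (R)/R ⇒ (x)/R ⇒ (x)/(E) ⇒ (x)/(E/R) ⇒ (x)/(R/R) ⇒ (x)/(x/R) ⇒ (x)/(x/x)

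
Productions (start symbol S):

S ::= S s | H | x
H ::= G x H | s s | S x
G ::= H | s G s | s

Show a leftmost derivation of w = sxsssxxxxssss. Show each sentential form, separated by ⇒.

S⇒Ss⇒Sss⇒Ssss⇒Sssss⇒Hssss⇒GxHssss⇒sxHssss⇒sxGxHssss⇒sxsGsxHssss⇒sxsssxHssss⇒sxsssxSxssss⇒sxsssxHxssss⇒sxsssxSxxssss⇒sxsssxxxxssss

S ⇒ Ss   [S ::= S s]
Ss ⇒ Sss   [S ::= S s]
Sss ⇒ Ssss   [S ::= S s]
Ssss ⇒ Sssss   [S ::= S s]
Sssss ⇒ Hssss   [S ::= H]
Hssss ⇒ GxHssss   [H ::= G x H]
GxHssss ⇒ sxHssss   [G ::= s]
sxHssss ⇒ sxGxHssss   [H ::= G x H]
sxGxHssss ⇒ sxsGsxHssss   [G ::= s G s]
sxsGsxHssss ⇒ sxsssxHssss   [G ::= s]
sxsssxHssss ⇒ sxsssxSxssss   [H ::= S x]
sxsssxSxssss ⇒ sxsssxHxssss   [S ::= H]
sxsssxHxssss ⇒ sxsssxSxxssss   [H ::= S x]
sxsssxSxxssss ⇒ sxsssxxxxssss   [S ::= x]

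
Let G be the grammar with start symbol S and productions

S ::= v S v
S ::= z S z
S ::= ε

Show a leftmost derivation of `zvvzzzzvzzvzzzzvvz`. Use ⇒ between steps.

S ⇒ zSz   [S ::= z S z]
zSz ⇒ zvSvz   [S ::= v S v]
zvSvz ⇒ zvvSvvz   [S ::= v S v]
zvvSvvz ⇒ zvvzSzvvz   [S ::= z S z]
zvvzSzvvz ⇒ zvvzzSzzvvz   [S ::= z S z]
zvvzzSzzvvz ⇒ zvvzzzSzzzvvz   [S ::= z S z]
zvvzzzSzzzvvz ⇒ zvvzzzzSzzzzvvz   [S ::= z S z]
zvvzzzzSzzzzvvz ⇒ zvvzzzzvSvzzzzvvz   [S ::= v S v]
zvvzzzzvSvzzzzvvz ⇒ zvvzzzzvzSzvzzzzvvz   [S ::= z S z]
zvvzzzzvzSzvzzzzvvz ⇒ zvvzzzzvzzvzzzzvvz   [S ::= ε]

S ⇒ zSz ⇒ zvSvz ⇒ zvvSvvz ⇒ zvvzSzvvz ⇒ zvvzzSzzvvz ⇒ zvvzzzSzzzvvz ⇒ zvvzzzzSzzzzvvz ⇒ zvvzzzzvSvzzzzvvz ⇒ zvvzzzzvzSzvzzzzvvz ⇒ zvvzzzzvzzvzzzzvvz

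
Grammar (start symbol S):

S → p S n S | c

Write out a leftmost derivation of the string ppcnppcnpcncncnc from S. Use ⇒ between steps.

S ⇒ pSnS ⇒ ppSnSnS ⇒ ppcnSnS ⇒ ppcnpSnSnS ⇒ ppcnppSnSnSnS ⇒ ppcnppcnSnSnS ⇒ ppcnppcnpSnSnSnS ⇒ ppcnppcnpcnSnSnS ⇒ ppcnppcnpcncnSnS ⇒ ppcnppcnpcncncnS ⇒ ppcnppcnpcncncnc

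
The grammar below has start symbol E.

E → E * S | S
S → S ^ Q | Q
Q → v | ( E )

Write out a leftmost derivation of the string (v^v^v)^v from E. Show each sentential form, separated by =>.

E=>S=>S^Q=>Q^Q=>(E)^Q=>(S)^Q=>(S^Q)^Q=>(S^Q^Q)^Q=>(Q^Q^Q)^Q=>(v^Q^Q)^Q=>(v^v^Q)^Q=>(v^v^v)^Q=>(v^v^v)^v

E => S   [E → S]
S => S^Q   [S → S ^ Q]
S^Q => Q^Q   [S → Q]
Q^Q => (E)^Q   [Q → ( E )]
(E)^Q => (S)^Q   [E → S]
(S)^Q => (S^Q)^Q   [S → S ^ Q]
(S^Q)^Q => (S^Q^Q)^Q   [S → S ^ Q]
(S^Q^Q)^Q => (Q^Q^Q)^Q   [S → Q]
(Q^Q^Q)^Q => (v^Q^Q)^Q   [Q → v]
(v^Q^Q)^Q => (v^v^Q)^Q   [Q → v]
(v^v^Q)^Q => (v^v^v)^Q   [Q → v]
(v^v^v)^Q => (v^v^v)^v   [Q → v]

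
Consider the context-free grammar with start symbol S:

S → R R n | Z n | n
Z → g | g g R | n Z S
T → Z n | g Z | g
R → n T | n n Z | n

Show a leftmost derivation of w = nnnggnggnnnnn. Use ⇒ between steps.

S ⇒ RRn   [S → R R n]
RRn ⇒ nnZRn   [R → n n Z]
nnZRn ⇒ nnnZSRn   [Z → n Z S]
nnnZSRn ⇒ nnnggRSRn   [Z → g g R]
nnnggRSRn ⇒ nnnggnTSRn   [R → n T]
nnnggnTSRn ⇒ nnnggngZSRn   [T → g Z]
nnnggngZSRn ⇒ nnnggnggSRn   [Z → g]
nnnggnggSRn ⇒ nnnggnggRRnRn   [S → R R n]
nnnggnggRRnRn ⇒ nnnggnggnRnRn   [R → n]
nnnggnggnRnRn ⇒ nnnggnggnnnRn   [R → n]
nnnggnggnnnRn ⇒ nnnggnggnnnnn   [R → n]

S⇒RRn⇒nnZRn⇒nnnZSRn⇒nnnggRSRn⇒nnnggnTSRn⇒nnnggngZSRn⇒nnnggnggSRn⇒nnnggnggRRnRn⇒nnnggnggnRnRn⇒nnnggnggnnnRn⇒nnnggnggnnnnn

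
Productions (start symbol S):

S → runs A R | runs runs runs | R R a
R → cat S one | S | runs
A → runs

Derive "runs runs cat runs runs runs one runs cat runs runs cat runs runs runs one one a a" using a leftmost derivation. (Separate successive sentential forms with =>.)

S => runs A R   [S → runs A R]
runs A R => runs runs R   [A → runs]
runs runs R => runs runs S   [R → S]
runs runs S => runs runs R R a   [S → R R a]
runs runs R R a => runs runs cat S one R a   [R → cat S one]
runs runs cat S one R a => runs runs cat runs runs runs one R a   [S → runs runs runs]
runs runs cat runs runs runs one R a => runs runs cat runs runs runs one S a   [R → S]
runs runs cat runs runs runs one S a => runs runs cat runs runs runs one R R a a   [S → R R a]
runs runs cat runs runs runs one R R a a => runs runs cat runs runs runs one runs R a a   [R → runs]
runs runs cat runs runs runs one runs R a a => runs runs cat runs runs runs one runs cat S one a a   [R → cat S one]
runs runs cat runs runs runs one runs cat S one a a => runs runs cat runs runs runs one runs cat runs A R one a a   [S → runs A R]
runs runs cat runs runs runs one runs cat runs A R one a a => runs runs cat runs runs runs one runs cat runs runs R one a a   [A → runs]
runs runs cat runs runs runs one runs cat runs runs R one a a => runs runs cat runs runs runs one runs cat runs runs cat S one one a a   [R → cat S one]
runs runs cat runs runs runs one runs cat runs runs cat S one one a a => runs runs cat runs runs runs one runs cat runs runs cat runs runs runs one one a a   [S → runs runs runs]

S => runs A R => runs runs R => runs runs S => runs runs R R a => runs runs cat S one R a => runs runs cat runs runs runs one R a => runs runs cat runs runs runs one S a => runs runs cat runs runs runs one R R a a => runs runs cat runs runs runs one runs R a a => runs runs cat runs runs runs one runs cat S one a a => runs runs cat runs runs runs one runs cat runs A R one a a => runs runs cat runs runs runs one runs cat runs runs R one a a => runs runs cat runs runs runs one runs cat runs runs cat S one one a a => runs runs cat runs runs runs one runs cat runs runs cat runs runs runs one one a a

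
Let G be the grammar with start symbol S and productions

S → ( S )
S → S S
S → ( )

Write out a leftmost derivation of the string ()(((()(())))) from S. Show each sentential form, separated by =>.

S => SS => ()S => ()(S) => ()((S)) => ()(((S))) => ()(((SS))) => ()(((()S))) => ()(((()(S)))) => ()(((()(()))))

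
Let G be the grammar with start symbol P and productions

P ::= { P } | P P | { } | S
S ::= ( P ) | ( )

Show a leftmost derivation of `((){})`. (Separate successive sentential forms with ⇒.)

P ⇒ S ⇒ (P) ⇒ (PP) ⇒ (SP) ⇒ (()P) ⇒ ((){})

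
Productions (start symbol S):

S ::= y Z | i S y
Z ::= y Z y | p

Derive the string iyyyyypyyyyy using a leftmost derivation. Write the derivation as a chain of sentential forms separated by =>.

S => iSy => iyZy => iyyZyy => iyyyZyyy => iyyyyZyyyy => iyyyyyZyyyyy => iyyyyypyyyyy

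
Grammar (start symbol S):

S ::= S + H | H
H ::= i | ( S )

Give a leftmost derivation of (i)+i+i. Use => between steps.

S => S+H => S+H+H => H+H+H => (S)+H+H => (H)+H+H => (i)+H+H => (i)+i+H => (i)+i+i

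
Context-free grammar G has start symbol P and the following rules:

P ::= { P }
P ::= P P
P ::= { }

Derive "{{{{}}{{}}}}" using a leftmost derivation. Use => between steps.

P => {P} => {{P}} => {{PP}} => {{{P}P}} => {{{{}}P}} => {{{{}}{P}}} => {{{{}}{{}}}}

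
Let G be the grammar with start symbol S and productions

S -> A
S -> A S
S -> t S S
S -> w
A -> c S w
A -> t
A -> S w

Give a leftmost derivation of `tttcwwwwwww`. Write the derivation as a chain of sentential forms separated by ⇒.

S ⇒ A ⇒ Sw ⇒ tSSw ⇒ ttSSSw ⇒ tttSSSSw ⇒ tttASSSSw ⇒ tttcSwSSSSw ⇒ tttcwwSSSSw ⇒ tttcwwwSSSw ⇒ tttcwwwwSSw ⇒ tttcwwwwwSw ⇒ tttcwwwwwww

S ⇒ A   [S -> A]
A ⇒ Sw   [A -> S w]
Sw ⇒ tSSw   [S -> t S S]
tSSw ⇒ ttSSSw   [S -> t S S]
ttSSSw ⇒ tttSSSSw   [S -> t S S]
tttSSSSw ⇒ tttASSSSw   [S -> A S]
tttASSSSw ⇒ tttcSwSSSSw   [A -> c S w]
tttcSwSSSSw ⇒ tttcwwSSSSw   [S -> w]
tttcwwSSSSw ⇒ tttcwwwSSSw   [S -> w]
tttcwwwSSSw ⇒ tttcwwwwSSw   [S -> w]
tttcwwwwSSw ⇒ tttcwwwwwSw   [S -> w]
tttcwwwwwSw ⇒ tttcwwwwwww   [S -> w]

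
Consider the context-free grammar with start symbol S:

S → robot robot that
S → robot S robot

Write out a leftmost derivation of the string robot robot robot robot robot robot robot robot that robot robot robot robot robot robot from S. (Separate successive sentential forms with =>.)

S => robot S robot   [S → robot S robot]
robot S robot => robot robot S robot robot   [S → robot S robot]
robot robot S robot robot => robot robot robot S robot robot robot   [S → robot S robot]
robot robot robot S robot robot robot => robot robot robot robot S robot robot robot robot   [S → robot S robot]
robot robot robot robot S robot robot robot robot => robot robot robot robot robot S robot robot robot robot robot   [S → robot S robot]
robot robot robot robot robot S robot robot robot robot robot => robot robot robot robot robot robot S robot robot robot robot robot robot   [S → robot S robot]
robot robot robot robot robot robot S robot robot robot robot robot robot => robot robot robot robot robot robot robot robot that robot robot robot robot robot robot   [S → robot robot that]

S => robot S robot => robot robot S robot robot => robot robot robot S robot robot robot => robot robot robot robot S robot robot robot robot => robot robot robot robot robot S robot robot robot robot robot => robot robot robot robot robot robot S robot robot robot robot robot robot => robot robot robot robot robot robot robot robot that robot robot robot robot robot robot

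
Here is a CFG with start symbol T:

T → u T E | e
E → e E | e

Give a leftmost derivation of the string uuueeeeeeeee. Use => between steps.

T => uTE   [T → u T E]
uTE => uuTEE   [T → u T E]
uuTEE => uuuTEEE   [T → u T E]
uuuTEEE => uuueEEE   [T → e]
uuueEEE => uuueeEEE   [E → e E]
uuueeEEE => uuueeeEEE   [E → e E]
uuueeeEEE => uuueeeeEEE   [E → e E]
uuueeeeEEE => uuueeeeeEE   [E → e]
uuueeeeeEE => uuueeeeeeEE   [E → e E]
uuueeeeeeEE => uuueeeeeeeEE   [E → e E]
uuueeeeeeeEE => uuueeeeeeeeE   [E → e]
uuueeeeeeeeE => uuueeeeeeeee   [E → e]

T=>uTE=>uuTEE=>uuuTEEE=>uuueEEE=>uuueeEEE=>uuueeeEEE=>uuueeeeEEE=>uuueeeeeEE=>uuueeeeeeEE=>uuueeeeeeeEE=>uuueeeeeeeeE=>uuueeeeeeeee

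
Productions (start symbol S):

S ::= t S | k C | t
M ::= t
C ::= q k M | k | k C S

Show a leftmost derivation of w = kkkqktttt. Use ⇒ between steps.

S ⇒ kC ⇒ kkCS ⇒ kkkCSS ⇒ kkkqkMSS ⇒ kkkqktSS ⇒ kkkqkttS ⇒ kkkqktttS ⇒ kkkqktttt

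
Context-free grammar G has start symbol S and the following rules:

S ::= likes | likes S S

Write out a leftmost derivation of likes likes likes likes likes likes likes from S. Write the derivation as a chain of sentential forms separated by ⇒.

S ⇒ likes S S ⇒ likes likes S ⇒ likes likes likes S S ⇒ likes likes likes likes S ⇒ likes likes likes likes likes S S ⇒ likes likes likes likes likes likes S ⇒ likes likes likes likes likes likes likes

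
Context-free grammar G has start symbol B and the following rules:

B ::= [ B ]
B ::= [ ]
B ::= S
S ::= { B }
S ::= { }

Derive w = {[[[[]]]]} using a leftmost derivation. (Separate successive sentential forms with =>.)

B => S => {B} => {[B]} => {[[B]]} => {[[[B]]]} => {[[[[]]]]}

B => S   [B ::= S]
S => {B}   [S ::= { B }]
{B} => {[B]}   [B ::= [ B ]]
{[B]} => {[[B]]}   [B ::= [ B ]]
{[[B]]} => {[[[B]]]}   [B ::= [ B ]]
{[[[B]]]} => {[[[[]]]]}   [B ::= [ ]]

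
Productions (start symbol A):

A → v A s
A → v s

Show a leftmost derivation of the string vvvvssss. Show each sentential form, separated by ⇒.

A ⇒ vAs   [A → v A s]
vAs ⇒ vvAss   [A → v A s]
vvAss ⇒ vvvAsss   [A → v A s]
vvvAsss ⇒ vvvvssss   [A → v s]

A⇒vAs⇒vvAss⇒vvvAsss⇒vvvvssss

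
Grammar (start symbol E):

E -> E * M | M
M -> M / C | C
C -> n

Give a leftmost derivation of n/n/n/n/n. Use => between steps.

E => M => M/C => M/C/C => M/C/C/C => M/C/C/C/C => C/C/C/C/C => n/C/C/C/C => n/n/C/C/C => n/n/n/C/C => n/n/n/n/C => n/n/n/n/n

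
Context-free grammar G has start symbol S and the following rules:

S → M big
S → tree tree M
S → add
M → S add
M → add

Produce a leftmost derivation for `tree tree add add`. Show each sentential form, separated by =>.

S => tree tree M => tree tree S add => tree tree add add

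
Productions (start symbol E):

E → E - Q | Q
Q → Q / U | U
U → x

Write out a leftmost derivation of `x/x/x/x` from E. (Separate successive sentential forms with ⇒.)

E ⇒ Q ⇒ Q/U ⇒ Q/U/U ⇒ Q/U/U/U ⇒ U/U/U/U ⇒ x/U/U/U ⇒ x/x/U/U ⇒ x/x/x/U ⇒ x/x/x/x

E ⇒ Q   [E → Q]
Q ⇒ Q/U   [Q → Q / U]
Q/U ⇒ Q/U/U   [Q → Q / U]
Q/U/U ⇒ Q/U/U/U   [Q → Q / U]
Q/U/U/U ⇒ U/U/U/U   [Q → U]
U/U/U/U ⇒ x/U/U/U   [U → x]
x/U/U/U ⇒ x/x/U/U   [U → x]
x/x/U/U ⇒ x/x/x/U   [U → x]
x/x/x/U ⇒ x/x/x/x   [U → x]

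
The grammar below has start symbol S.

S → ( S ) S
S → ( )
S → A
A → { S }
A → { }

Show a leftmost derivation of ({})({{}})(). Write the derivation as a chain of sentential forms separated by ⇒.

S⇒(S)S⇒(A)S⇒({})S⇒({})(S)S⇒({})(A)S⇒({})({S})S⇒({})({A})S⇒({})({{}})S⇒({})({{}})()

S ⇒ (S)S   [S → ( S ) S]
(S)S ⇒ (A)S   [S → A]
(A)S ⇒ ({})S   [A → { }]
({})S ⇒ ({})(S)S   [S → ( S ) S]
({})(S)S ⇒ ({})(A)S   [S → A]
({})(A)S ⇒ ({})({S})S   [A → { S }]
({})({S})S ⇒ ({})({A})S   [S → A]
({})({A})S ⇒ ({})({{}})S   [A → { }]
({})({{}})S ⇒ ({})({{}})()   [S → ( )]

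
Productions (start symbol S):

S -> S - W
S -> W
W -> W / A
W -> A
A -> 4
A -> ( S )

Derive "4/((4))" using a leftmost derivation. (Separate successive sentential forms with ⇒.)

S ⇒ W ⇒ W/A ⇒ A/A ⇒ 4/A ⇒ 4/(S) ⇒ 4/(W) ⇒ 4/(A) ⇒ 4/((S)) ⇒ 4/((W)) ⇒ 4/((A)) ⇒ 4/((4))

S ⇒ W   [S -> W]
W ⇒ W/A   [W -> W / A]
W/A ⇒ A/A   [W -> A]
A/A ⇒ 4/A   [A -> 4]
4/A ⇒ 4/(S)   [A -> ( S )]
4/(S) ⇒ 4/(W)   [S -> W]
4/(W) ⇒ 4/(A)   [W -> A]
4/(A) ⇒ 4/((S))   [A -> ( S )]
4/((S)) ⇒ 4/((W))   [S -> W]
4/((W)) ⇒ 4/((A))   [W -> A]
4/((A)) ⇒ 4/((4))   [A -> 4]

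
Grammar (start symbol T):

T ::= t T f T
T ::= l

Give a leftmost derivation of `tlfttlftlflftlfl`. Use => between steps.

T=>tTfT=>tlfT=>tlftTfT=>tlfttTfTfT=>tlfttlfTfT=>tlfttlftTfTfT=>tlfttlftlfTfT=>tlfttlftlflfT=>tlfttlftlflftTfT=>tlfttlftlflftlfT=>tlfttlftlflftlfl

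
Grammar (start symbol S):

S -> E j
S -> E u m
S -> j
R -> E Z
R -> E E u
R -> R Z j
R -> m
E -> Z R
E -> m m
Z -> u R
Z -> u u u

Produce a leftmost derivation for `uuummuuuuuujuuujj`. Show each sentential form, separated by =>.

S => Ej => ZRj => uuuRj => uuuRZjj => uuuRZjZjj => uuuEZZjZjj => uuummZZjZjj => uuummuuuZjZjj => uuummuuuuuujZjj => uuummuuuuuujuuujj

S => Ej   [S -> E j]
Ej => ZRj   [E -> Z R]
ZRj => uuuRj   [Z -> u u u]
uuuRj => uuuRZjj   [R -> R Z j]
uuuRZjj => uuuRZjZjj   [R -> R Z j]
uuuRZjZjj => uuuEZZjZjj   [R -> E Z]
uuuEZZjZjj => uuummZZjZjj   [E -> m m]
uuummZZjZjj => uuummuuuZjZjj   [Z -> u u u]
uuummuuuZjZjj => uuummuuuuuujZjj   [Z -> u u u]
uuummuuuuuujZjj => uuummuuuuuujuuujj   [Z -> u u u]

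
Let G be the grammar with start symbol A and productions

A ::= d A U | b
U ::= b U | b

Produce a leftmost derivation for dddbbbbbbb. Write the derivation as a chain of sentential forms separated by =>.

A => dAU => ddAUU => dddAUUU => dddbUUU => dddbbUUU => dddbbbUU => dddbbbbUU => dddbbbbbUU => dddbbbbbbU => dddbbbbbbb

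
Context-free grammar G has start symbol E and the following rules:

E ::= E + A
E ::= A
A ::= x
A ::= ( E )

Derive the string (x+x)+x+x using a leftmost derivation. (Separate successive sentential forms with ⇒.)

E ⇒ E+A   [E ::= E + A]
E+A ⇒ E+A+A   [E ::= E + A]
E+A+A ⇒ A+A+A   [E ::= A]
A+A+A ⇒ (E)+A+A   [A ::= ( E )]
(E)+A+A ⇒ (E+A)+A+A   [E ::= E + A]
(E+A)+A+A ⇒ (A+A)+A+A   [E ::= A]
(A+A)+A+A ⇒ (x+A)+A+A   [A ::= x]
(x+A)+A+A ⇒ (x+x)+A+A   [A ::= x]
(x+x)+A+A ⇒ (x+x)+x+A   [A ::= x]
(x+x)+x+A ⇒ (x+x)+x+x   [A ::= x]

E ⇒ E+A ⇒ E+A+A ⇒ A+A+A ⇒ (E)+A+A ⇒ (E+A)+A+A ⇒ (A+A)+A+A ⇒ (x+A)+A+A ⇒ (x+x)+A+A ⇒ (x+x)+x+A ⇒ (x+x)+x+x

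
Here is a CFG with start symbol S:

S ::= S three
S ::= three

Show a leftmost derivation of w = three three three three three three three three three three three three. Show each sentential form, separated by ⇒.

S ⇒ S three ⇒ S three three ⇒ S three three three ⇒ S three three three three ⇒ S three three three three three ⇒ S three three three three three three ⇒ S three three three three three three three ⇒ S three three three three three three three three ⇒ S three three three three three three three three three ⇒ S three three three three three three three three three three ⇒ S three three three three three three three three three three three ⇒ three three three three three three three three three three three three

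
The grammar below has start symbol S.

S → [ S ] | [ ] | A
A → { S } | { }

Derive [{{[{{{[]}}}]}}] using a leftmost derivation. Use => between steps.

S => [S]   [S → [ S ]]
[S] => [A]   [S → A]
[A] => [{S}]   [A → { S }]
[{S}] => [{A}]   [S → A]
[{A}] => [{{S}}]   [A → { S }]
[{{S}}] => [{{[S]}}]   [S → [ S ]]
[{{[S]}}] => [{{[A]}}]   [S → A]
[{{[A]}}] => [{{[{S}]}}]   [A → { S }]
[{{[{S}]}}] => [{{[{A}]}}]   [S → A]
[{{[{A}]}}] => [{{[{{S}}]}}]   [A → { S }]
[{{[{{S}}]}}] => [{{[{{A}}]}}]   [S → A]
[{{[{{A}}]}}] => [{{[{{{S}}}]}}]   [A → { S }]
[{{[{{{S}}}]}}] => [{{[{{{[]}}}]}}]   [S → [ ]]

S => [S] => [A] => [{S}] => [{A}] => [{{S}}] => [{{[S]}}] => [{{[A]}}] => [{{[{S}]}}] => [{{[{A}]}}] => [{{[{{S}}]}}] => [{{[{{A}}]}}] => [{{[{{{S}}}]}}] => [{{[{{{[]}}}]}}]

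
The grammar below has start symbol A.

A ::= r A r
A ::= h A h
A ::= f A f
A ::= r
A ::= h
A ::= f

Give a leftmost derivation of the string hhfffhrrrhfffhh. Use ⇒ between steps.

A ⇒ hAh ⇒ hhAhh ⇒ hhfAfhh ⇒ hhffAffhh ⇒ hhfffAfffhh ⇒ hhfffhAhfffhh ⇒ hhfffhrArhfffhh ⇒ hhfffhrrrhfffhh

A ⇒ hAh   [A ::= h A h]
hAh ⇒ hhAhh   [A ::= h A h]
hhAhh ⇒ hhfAfhh   [A ::= f A f]
hhfAfhh ⇒ hhffAffhh   [A ::= f A f]
hhffAffhh ⇒ hhfffAfffhh   [A ::= f A f]
hhfffAfffhh ⇒ hhfffhAhfffhh   [A ::= h A h]
hhfffhAhfffhh ⇒ hhfffhrArhfffhh   [A ::= r A r]
hhfffhrArhfffhh ⇒ hhfffhrrrhfffhh   [A ::= r]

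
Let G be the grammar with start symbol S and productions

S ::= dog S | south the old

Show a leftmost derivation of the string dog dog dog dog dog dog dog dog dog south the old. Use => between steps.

S => dog S   [S ::= dog S]
dog S => dog dog S   [S ::= dog S]
dog dog S => dog dog dog S   [S ::= dog S]
dog dog dog S => dog dog dog dog S   [S ::= dog S]
dog dog dog dog S => dog dog dog dog dog S   [S ::= dog S]
dog dog dog dog dog S => dog dog dog dog dog dog S   [S ::= dog S]
dog dog dog dog dog dog S => dog dog dog dog dog dog dog S   [S ::= dog S]
dog dog dog dog dog dog dog S => dog dog dog dog dog dog dog dog S   [S ::= dog S]
dog dog dog dog dog dog dog dog S => dog dog dog dog dog dog dog dog dog S   [S ::= dog S]
dog dog dog dog dog dog dog dog dog S => dog dog dog dog dog dog dog dog dog south the old   [S ::= south the old]

S => dog S => dog dog S => dog dog dog S => dog dog dog dog S => dog dog dog dog dog S => dog dog dog dog dog dog S => dog dog dog dog dog dog dog S => dog dog dog dog dog dog dog dog S => dog dog dog dog dog dog dog dog dog S => dog dog dog dog dog dog dog dog dog south the old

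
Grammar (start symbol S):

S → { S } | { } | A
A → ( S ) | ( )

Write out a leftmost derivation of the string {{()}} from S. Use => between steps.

S => {S}   [S → { S }]
{S} => {{S}}   [S → { S }]
{{S}} => {{A}}   [S → A]
{{A}} => {{()}}   [A → ( )]

S=>{S}=>{{S}}=>{{A}}=>{{()}}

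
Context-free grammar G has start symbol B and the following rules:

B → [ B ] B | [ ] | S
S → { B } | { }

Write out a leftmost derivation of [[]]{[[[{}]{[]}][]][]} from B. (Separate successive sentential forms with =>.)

B => [B]B => [[]]B => [[]]S => [[]]{B} => [[]]{[B]B} => [[]]{[[B]B]B} => [[]]{[[[B]B]B]B} => [[]]{[[[S]B]B]B} => [[]]{[[[{}]B]B]B} => [[]]{[[[{}]S]B]B} => [[]]{[[[{}]{B}]B]B} => [[]]{[[[{}]{[]}]B]B} => [[]]{[[[{}]{[]}][]]B} => [[]]{[[[{}]{[]}][]][]}

B => [B]B   [B → [ B ] B]
[B]B => [[]]B   [B → [ ]]
[[]]B => [[]]S   [B → S]
[[]]S => [[]]{B}   [S → { B }]
[[]]{B} => [[]]{[B]B}   [B → [ B ] B]
[[]]{[B]B} => [[]]{[[B]B]B}   [B → [ B ] B]
[[]]{[[B]B]B} => [[]]{[[[B]B]B]B}   [B → [ B ] B]
[[]]{[[[B]B]B]B} => [[]]{[[[S]B]B]B}   [B → S]
[[]]{[[[S]B]B]B} => [[]]{[[[{}]B]B]B}   [S → { }]
[[]]{[[[{}]B]B]B} => [[]]{[[[{}]S]B]B}   [B → S]
[[]]{[[[{}]S]B]B} => [[]]{[[[{}]{B}]B]B}   [S → { B }]
[[]]{[[[{}]{B}]B]B} => [[]]{[[[{}]{[]}]B]B}   [B → [ ]]
[[]]{[[[{}]{[]}]B]B} => [[]]{[[[{}]{[]}][]]B}   [B → [ ]]
[[]]{[[[{}]{[]}][]]B} => [[]]{[[[{}]{[]}][]][]}   [B → [ ]]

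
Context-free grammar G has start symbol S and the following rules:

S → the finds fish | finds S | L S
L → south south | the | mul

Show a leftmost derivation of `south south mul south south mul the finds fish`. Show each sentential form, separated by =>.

S => L S   [S → L S]
L S => south south S   [L → south south]
south south S => south south L S   [S → L S]
south south L S => south south mul S   [L → mul]
south south mul S => south south mul L S   [S → L S]
south south mul L S => south south mul south south S   [L → south south]
south south mul south south S => south south mul south south L S   [S → L S]
south south mul south south L S => south south mul south south mul S   [L → mul]
south south mul south south mul S => south south mul south south mul the finds fish   [S → the finds fish]

S => L S => south south S => south south L S => south south mul S => south south mul L S => south south mul south south S => south south mul south south L S => south south mul south south mul S => south south mul south south mul the finds fish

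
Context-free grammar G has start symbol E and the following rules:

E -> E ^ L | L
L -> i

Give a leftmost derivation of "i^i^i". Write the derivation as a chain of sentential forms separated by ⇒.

E ⇒ E^L   [E -> E ^ L]
E^L ⇒ E^L^L   [E -> E ^ L]
E^L^L ⇒ L^L^L   [E -> L]
L^L^L ⇒ i^L^L   [L -> i]
i^L^L ⇒ i^i^L   [L -> i]
i^i^L ⇒ i^i^i   [L -> i]

E ⇒ E^L ⇒ E^L^L ⇒ L^L^L ⇒ i^L^L ⇒ i^i^L ⇒ i^i^i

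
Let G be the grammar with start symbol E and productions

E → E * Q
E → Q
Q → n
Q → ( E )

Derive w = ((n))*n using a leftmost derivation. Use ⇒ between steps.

E ⇒ E*Q ⇒ Q*Q ⇒ (E)*Q ⇒ (Q)*Q ⇒ ((E))*Q ⇒ ((Q))*Q ⇒ ((n))*Q ⇒ ((n))*n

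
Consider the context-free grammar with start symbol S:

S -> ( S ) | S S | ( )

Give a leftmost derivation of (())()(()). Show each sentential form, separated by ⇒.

S⇒SS⇒SSS⇒(S)SS⇒(())SS⇒(())()S⇒(())()(S)⇒(())()(())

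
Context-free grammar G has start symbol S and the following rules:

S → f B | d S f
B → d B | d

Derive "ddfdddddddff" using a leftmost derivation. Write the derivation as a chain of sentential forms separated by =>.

S => dSf => ddSff => ddfBff => ddfdBff => ddfddBff => ddfdddBff => ddfddddBff => ddfdddddBff => ddfddddddBff => ddfdddddddff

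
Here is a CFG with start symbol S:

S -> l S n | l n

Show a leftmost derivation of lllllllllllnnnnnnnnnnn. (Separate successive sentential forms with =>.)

S => lSn   [S -> l S n]
lSn => llSnn   [S -> l S n]
llSnn => lllSnnn   [S -> l S n]
lllSnnn => llllSnnnn   [S -> l S n]
llllSnnnn => lllllSnnnnn   [S -> l S n]
lllllSnnnnn => llllllSnnnnnn   [S -> l S n]
llllllSnnnnnn => lllllllSnnnnnnn   [S -> l S n]
lllllllSnnnnnnn => llllllllSnnnnnnnn   [S -> l S n]
llllllllSnnnnnnnn => lllllllllSnnnnnnnnn   [S -> l S n]
lllllllllSnnnnnnnnn => llllllllllSnnnnnnnnnn   [S -> l S n]
llllllllllSnnnnnnnnnn => lllllllllllnnnnnnnnnnn   [S -> l n]

S=>lSn=>llSnn=>lllSnnn=>llllSnnnn=>lllllSnnnnn=>llllllSnnnnnn=>lllllllSnnnnnnn=>llllllllSnnnnnnnn=>lllllllllSnnnnnnnnn=>llllllllllSnnnnnnnnnn=>lllllllllllnnnnnnnnnnn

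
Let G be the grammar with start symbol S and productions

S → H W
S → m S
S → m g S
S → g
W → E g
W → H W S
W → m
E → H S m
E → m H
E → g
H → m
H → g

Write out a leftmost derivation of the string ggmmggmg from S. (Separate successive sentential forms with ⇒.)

S ⇒ HW ⇒ gW ⇒ gHWS ⇒ ggWS ⇒ ggmS ⇒ ggmmS ⇒ ggmmHW ⇒ ggmmgW ⇒ ggmmgHWS ⇒ ggmmggWS ⇒ ggmmggmS ⇒ ggmmggmg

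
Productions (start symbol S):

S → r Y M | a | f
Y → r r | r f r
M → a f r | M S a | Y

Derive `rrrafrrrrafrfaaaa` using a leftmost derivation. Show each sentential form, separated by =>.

S => rYM => rrrM => rrrMSa => rrrMSaSa => rrrafrSaSa => rrrafrrYMaSa => rrrafrrrrMaSa => rrrafrrrrMSaaSa => rrrafrrrrafrSaaSa => rrrafrrrrafrfaaSa => rrrafrrrrafrfaaaa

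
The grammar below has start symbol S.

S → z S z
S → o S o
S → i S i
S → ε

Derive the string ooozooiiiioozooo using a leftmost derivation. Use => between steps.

S=>oSo=>ooSoo=>oooSooo=>ooozSzooo=>ooozoSozooo=>ooozooSoozooo=>ooozooiSioozooo=>ooozooiiSiioozooo=>ooozooiiiioozooo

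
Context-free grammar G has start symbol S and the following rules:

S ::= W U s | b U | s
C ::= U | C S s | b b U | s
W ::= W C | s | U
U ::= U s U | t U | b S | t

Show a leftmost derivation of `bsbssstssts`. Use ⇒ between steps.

S ⇒ WUs ⇒ UUs ⇒ bSUs ⇒ bsUs ⇒ bsUsUs ⇒ bsbSsUs ⇒ bsbWUssUs ⇒ bsbWCUssUs ⇒ bsbWCCUssUs ⇒ bsbsCCUssUs ⇒ bsbssCUssUs ⇒ bsbsssUssUs ⇒ bsbssstssUs ⇒ bsbssstssts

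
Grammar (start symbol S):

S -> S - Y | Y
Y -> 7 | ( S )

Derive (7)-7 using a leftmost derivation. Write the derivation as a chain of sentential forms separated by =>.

S => S-Y   [S -> S - Y]
S-Y => Y-Y   [S -> Y]
Y-Y => (S)-Y   [Y -> ( S )]
(S)-Y => (Y)-Y   [S -> Y]
(Y)-Y => (7)-Y   [Y -> 7]
(7)-Y => (7)-7   [Y -> 7]

S => S-Y => Y-Y => (S)-Y => (Y)-Y => (7)-Y => (7)-7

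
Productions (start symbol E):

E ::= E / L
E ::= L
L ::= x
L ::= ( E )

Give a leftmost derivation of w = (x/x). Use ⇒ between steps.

E⇒L⇒(E)⇒(E/L)⇒(L/L)⇒(x/L)⇒(x/x)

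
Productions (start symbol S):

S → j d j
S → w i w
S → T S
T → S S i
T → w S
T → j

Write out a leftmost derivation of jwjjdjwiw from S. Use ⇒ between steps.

S ⇒ TS   [S → T S]
TS ⇒ jS   [T → j]
jS ⇒ jTS   [S → T S]
jTS ⇒ jwSS   [T → w S]
jwSS ⇒ jwTSS   [S → T S]
jwTSS ⇒ jwjSS   [T → j]
jwjSS ⇒ jwjjdjS   [S → j d j]
jwjjdjS ⇒ jwjjdjwiw   [S → w i w]

S ⇒ TS ⇒ jS ⇒ jTS ⇒ jwSS ⇒ jwTSS ⇒ jwjSS ⇒ jwjjdjS ⇒ jwjjdjwiw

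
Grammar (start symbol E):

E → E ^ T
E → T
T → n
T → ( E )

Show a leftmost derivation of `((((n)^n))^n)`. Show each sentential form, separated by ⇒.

E⇒T⇒(E)⇒(E^T)⇒(T^T)⇒((E)^T)⇒((T)^T)⇒(((E))^T)⇒(((E^T))^T)⇒(((T^T))^T)⇒((((E)^T))^T)⇒((((T)^T))^T)⇒((((n)^T))^T)⇒((((n)^n))^T)⇒((((n)^n))^n)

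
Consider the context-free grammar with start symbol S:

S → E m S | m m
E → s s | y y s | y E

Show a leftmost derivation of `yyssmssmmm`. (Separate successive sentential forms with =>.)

S => EmS   [S → E m S]
EmS => yEmS   [E → y E]
yEmS => yyEmS   [E → y E]
yyEmS => yyssmS   [E → s s]
yyssmS => yyssmEmS   [S → E m S]
yyssmEmS => yyssmssmS   [E → s s]
yyssmssmS => yyssmssmmm   [S → m m]

S => EmS => yEmS => yyEmS => yyssmS => yyssmEmS => yyssmssmS => yyssmssmmm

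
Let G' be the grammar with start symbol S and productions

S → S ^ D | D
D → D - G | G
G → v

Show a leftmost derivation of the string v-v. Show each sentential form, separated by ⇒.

S ⇒ D   [S → D]
D ⇒ D-G   [D → D - G]
D-G ⇒ G-G   [D → G]
G-G ⇒ v-G   [G → v]
v-G ⇒ v-v   [G → v]

S ⇒ D ⇒ D-G ⇒ G-G ⇒ v-G ⇒ v-v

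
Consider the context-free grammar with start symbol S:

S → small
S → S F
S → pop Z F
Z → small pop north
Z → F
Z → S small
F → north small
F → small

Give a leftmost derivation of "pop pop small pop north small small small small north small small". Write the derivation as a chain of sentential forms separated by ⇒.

S ⇒ S F ⇒ pop Z F F ⇒ pop S small F F ⇒ pop S F small F F ⇒ pop S F F small F F ⇒ pop pop Z F F F small F F ⇒ pop pop small pop north F F F small F F ⇒ pop pop small pop north small F F small F F ⇒ pop pop small pop north small small F small F F ⇒ pop pop small pop north small small small small F F ⇒ pop pop small pop north small small small small north small F ⇒ pop pop small pop north small small small small north small small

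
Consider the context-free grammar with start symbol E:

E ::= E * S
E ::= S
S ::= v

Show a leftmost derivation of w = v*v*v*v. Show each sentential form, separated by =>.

E => E*S => E*S*S => E*S*S*S => S*S*S*S => v*S*S*S => v*v*S*S => v*v*v*S => v*v*v*v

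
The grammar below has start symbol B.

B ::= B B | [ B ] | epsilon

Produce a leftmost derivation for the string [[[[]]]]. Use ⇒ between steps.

B ⇒ BB   [B ::= B B]
BB ⇒ [B]B   [B ::= [ B ]]
[B]B ⇒ [[B]]B   [B ::= [ B ]]
[[B]]B ⇒ [[[B]]]B   [B ::= [ B ]]
[[[B]]]B ⇒ [[[[B]]]]B   [B ::= [ B ]]
[[[[B]]]]B ⇒ [[[[]]]]B   [B ::= epsilon]
[[[[]]]]B ⇒ [[[[]]]]   [B ::= epsilon]

B⇒BB⇒[B]B⇒[[B]]B⇒[[[B]]]B⇒[[[[B]]]]B⇒[[[[]]]]B⇒[[[[]]]]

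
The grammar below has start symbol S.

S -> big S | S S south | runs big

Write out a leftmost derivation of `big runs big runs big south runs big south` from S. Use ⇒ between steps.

S ⇒ S S south ⇒ big S S south ⇒ big S S south S south ⇒ big runs big S south S south ⇒ big runs big runs big south S south ⇒ big runs big runs big south runs big south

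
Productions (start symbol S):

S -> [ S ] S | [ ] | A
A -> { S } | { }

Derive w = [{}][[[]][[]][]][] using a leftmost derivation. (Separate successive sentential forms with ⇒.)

S ⇒ [S]S   [S -> [ S ] S]
[S]S ⇒ [A]S   [S -> A]
[A]S ⇒ [{}]S   [A -> { }]
[{}]S ⇒ [{}][S]S   [S -> [ S ] S]
[{}][S]S ⇒ [{}][[S]S]S   [S -> [ S ] S]
[{}][[S]S]S ⇒ [{}][[[]]S]S   [S -> [ ]]
[{}][[[]]S]S ⇒ [{}][[[]][S]S]S   [S -> [ S ] S]
[{}][[[]][S]S]S ⇒ [{}][[[]][[]]S]S   [S -> [ ]]
[{}][[[]][[]]S]S ⇒ [{}][[[]][[]][]]S   [S -> [ ]]
[{}][[[]][[]][]]S ⇒ [{}][[[]][[]][]][]   [S -> [ ]]

S⇒[S]S⇒[A]S⇒[{}]S⇒[{}][S]S⇒[{}][[S]S]S⇒[{}][[[]]S]S⇒[{}][[[]][S]S]S⇒[{}][[[]][[]]S]S⇒[{}][[[]][[]][]]S⇒[{}][[[]][[]][]][]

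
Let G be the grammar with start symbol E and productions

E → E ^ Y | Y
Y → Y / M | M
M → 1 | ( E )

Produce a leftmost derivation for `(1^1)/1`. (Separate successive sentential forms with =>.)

E => Y   [E → Y]
Y => Y/M   [Y → Y / M]
Y/M => M/M   [Y → M]
M/M => (E)/M   [M → ( E )]
(E)/M => (E^Y)/M   [E → E ^ Y]
(E^Y)/M => (Y^Y)/M   [E → Y]
(Y^Y)/M => (M^Y)/M   [Y → M]
(M^Y)/M => (1^Y)/M   [M → 1]
(1^Y)/M => (1^M)/M   [Y → M]
(1^M)/M => (1^1)/M   [M → 1]
(1^1)/M => (1^1)/1   [M → 1]

E=>Y=>Y/M=>M/M=>(E)/M=>(E^Y)/M=>(Y^Y)/M=>(M^Y)/M=>(1^Y)/M=>(1^M)/M=>(1^1)/M=>(1^1)/1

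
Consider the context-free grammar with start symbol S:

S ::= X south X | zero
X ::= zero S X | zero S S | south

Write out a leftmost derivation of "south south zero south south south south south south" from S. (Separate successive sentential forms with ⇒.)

S ⇒ X south X ⇒ south south X ⇒ south south zero S S ⇒ south south zero X south X S ⇒ south south zero south south X S ⇒ south south zero south south south S ⇒ south south zero south south south X south X ⇒ south south zero south south south south south X ⇒ south south zero south south south south south south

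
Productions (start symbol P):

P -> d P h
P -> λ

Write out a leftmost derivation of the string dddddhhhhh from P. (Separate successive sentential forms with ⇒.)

P ⇒ dPh ⇒ ddPhh ⇒ dddPhhh ⇒ ddddPhhhh ⇒ dddddPhhhhh ⇒ dddddhhhhh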